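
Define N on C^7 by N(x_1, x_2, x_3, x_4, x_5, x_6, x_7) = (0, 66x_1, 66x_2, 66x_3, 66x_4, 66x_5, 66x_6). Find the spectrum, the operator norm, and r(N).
sigma(N) = {0}; ||N|| = 66; r(N) = 0. (N is nilpotent with N^7 = 0.)

On C^7, N is a strictly lower-triangular matrix with 66 on the subdiagonal and zeros elsewhere, so its characteristic polynomial is lambda^7 and every eigenvalue is 0: sigma(N) = {0}. For the operator norm, N e_i = 66e_{i+1} for i = 1, ..., 6 and N e_7 = 0, so the singular values of N are 66 (with multiplicity 6) and 0; hence ||N|| = 66. The spectral radius r(N) = max|lambda| = 0. Note ||N|| > r(N) — characteristic of non-normal nilpotent operators. Indeed N^7 = 0.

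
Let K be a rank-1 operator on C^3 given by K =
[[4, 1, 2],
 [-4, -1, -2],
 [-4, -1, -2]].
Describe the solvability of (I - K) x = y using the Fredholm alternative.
(I - K) is singular (det(I - K) = 0, i.e. 1 ∈ sigma(K)). (I - K) x = y is solvable iff y ⊥ ker((I - K)^*) = span{(4, 1, 2)}, i.e. iff 4y_1 + y_2 + 2y_3 = 0. When solvable, the solutions are x = y + c·(1, -1, -1), c arbitrary (ker(I - K) = span{(1, -1, -1)}, dimension 1).

K has rank 1, so it is an outer product K = u v^T: every row of K is a multiple of one row vector. Reading off the entries, u = (1, -1, -1) and v = (4, 1, 2) (row i of K equals u_i·v^T). A rank-one matrix u v^T satisfies K u = u (v·u) and kills the (2)-dimensional subspace v^⊥, so its characteristic polynomial is lambda^2 (lambda - v·u) with v·u = tr K = 1. Hence the eigenvalues of I - K are 1 (multiplicity 2) and 1 - (1) = 0, so det(I - K) = 0. (Direct check: I - K =
[[-3, -1, -2],
 [4, 2, 2],
 [4, 1, 3]]
has determinant 0.) So 1 is an eigenvalue of K and (I - K) is not invertible. The finite-dimensional Fredholm alternative says: either (I - K) is invertible, or ker(I - K) ≠ {0} and then range(I - K) = ker((I - K)^*)^⊥, with dim ker(I - K) = dim ker((I - K)^*). We are in the second case, so we need both kernels. Kernel of I - K: (I - K) u = u - u (v·u) = u - u = 0, so ker(I - K) = span{u} = span{(1, -1, -1)} (it is exactly 1-dimensional because rank(I - K) = 2). Kernel of the adjoint: K is real, so (I - K)^* = I - K^T = I - v u^T, and (I - v u^T) v = v - v (u·v) = 0; hence ker((I - K)^*) = span{v} = span{(4, 1, 2)}. Therefore (I - K) x = y is solvable iff <y, v> = 0, i.e. iff 4y_1 + y_2 + 2y_3 = 0. When this holds, K y = u (v·y) = 0, so (I - K) y = y and x = y is a particular solution; the full solution set is the line x = y + c·u = y + c·(1, -1, -1), c ∈ C.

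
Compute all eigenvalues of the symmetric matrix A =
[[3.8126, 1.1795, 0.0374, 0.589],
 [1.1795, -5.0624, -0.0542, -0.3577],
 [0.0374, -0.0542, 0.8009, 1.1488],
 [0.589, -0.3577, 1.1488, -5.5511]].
sigma(A) ≈ {-6, -5, 1, 4}

A is real symmetric, so its spectrum consists of real eigenvalues. Expanding the characteristic polynomial of the displayed matrix gives
  det(λ I - A) = p(λ) = λ^4 + (6)λ^3 + (-21)λ^2 + (-106)λ + (120.0068).
Solving p(λ) = 0 yields eigenvalues ≈ -6, -5, 1, 4. (A is shown rounded to 4 decimals, so these recover the underlying integer eigenvalues to within that precision.)
Verification: the trace of A = -6 equals the sum of eigenvalues -6, and det(A) ≈ 120.0068 matches the eigenvalue product 120.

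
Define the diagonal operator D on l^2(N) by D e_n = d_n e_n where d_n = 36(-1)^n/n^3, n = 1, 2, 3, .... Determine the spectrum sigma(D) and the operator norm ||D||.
sigma(D) = {36(-1)^n/n^3 : n ≥ 1} ∪ {0}; ||D|| = 36

A bounded diagonal operator on l^2 with diagonal entries d_n has spectrum equal to the closure of {d_n : n ≥ 1}: every d_n is an eigenvalue (with eigenvector e_n), so {d_n} ⊂ sigma(D); the spectrum is closed, so its closure is too; and for lambda not in the closure, (D - lambda I) has bounded inverse (the diagonal entries 1/(d_n - lambda) are bounded). For our sequence d_n = 36(-1)^n/n^3, n = 1, 2, 3, ...:
  - {d_n} = {36(-1)^n/n^3 : n ≥ 1}; the only limit point is 0
  - closure = {36(-1)^n/n^3 : n ≥ 1} ∪ {0}
For the norm: a diagonal operator has ||D|| = sup_n |d_n|. Here |d_n| = 36/n^3 is decreasing, so sup_n |d_n| = |d_1| = 36. So ||D|| = 36.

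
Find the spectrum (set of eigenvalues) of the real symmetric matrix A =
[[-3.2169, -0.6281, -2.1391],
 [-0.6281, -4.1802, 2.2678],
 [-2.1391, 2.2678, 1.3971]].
sigma(A) ≈ {-5, -4, 3}

A is real symmetric, so its spectrum consists of real eigenvalues. Expanding the characteristic polynomial of the displayed matrix gives
  det(λ I - A) = p(λ) = λ^3 + (6)λ^2 + (-7)λ + (-60.0017).
Solving p(λ) = 0 yields eigenvalues ≈ -5, -4, 3. (A is shown rounded to 4 decimals, so these recover the underlying integer eigenvalues to within that precision.)
Verification: the trace of A = -6 equals the sum of eigenvalues -6, and det(A) ≈ 60.0017 matches the eigenvalue product 60.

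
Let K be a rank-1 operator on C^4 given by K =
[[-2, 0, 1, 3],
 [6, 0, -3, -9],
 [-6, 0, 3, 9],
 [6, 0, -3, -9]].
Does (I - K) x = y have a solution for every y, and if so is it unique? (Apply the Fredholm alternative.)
(I - K) is invertible (det(I - K) = 9 ≠ 0), so for every y in C^4 the equation (I - K) x = y has a unique solution.

K has rank 1, so it is an outer product K = u v^T: every row of K is a multiple of one row vector. Reading off the entries, u = (-1, 3, -3, 3) and v = (2, 0, -1, -3) (row i of K equals u_i·v^T). A rank-one matrix u v^T satisfies K u = u (v·u) and kills the (3)-dimensional subspace v^⊥, so its characteristic polynomial is lambda^3 (lambda - v·u) with v·u = tr K = -8. Hence the eigenvalues of I - K are 1 (multiplicity 3) and 1 - (-8) = 9, so det(I - K) = 9. (Direct check: I - K =
[[3, 0, -1, -3],
 [-6, 1, 3, 9],
 [6, 0, -2, -9],
 [-6, 0, 3, 10]]
has determinant 9.) The finite-dimensional Fredholm alternative says: either (I - K) is invertible, or ker(I - K) ≠ {0} and then range(I - K) = ker((I - K)^*)^⊥, with dim ker(I - K) = dim ker((I - K)^*). Since det(I - K) ≠ 0, 1 is not an eigenvalue of K and ker(I - K) = {0}, so we are in the first case: for every y there is a unique x = (I - K)^(-1) y. Explicitly, by the Sherman–Morrison formula, (I - u v^T)^(-1) = I + u v^T/(1 - v·u), i.e. (I - K)^(-1) = I + K/(9).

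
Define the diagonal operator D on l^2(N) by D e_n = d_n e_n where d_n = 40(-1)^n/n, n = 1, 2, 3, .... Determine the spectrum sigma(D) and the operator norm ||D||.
sigma(D) = {40(-1)^n/n : n ≥ 1} ∪ {0}; ||D|| = 40

A bounded diagonal operator on l^2 with diagonal entries d_n has spectrum equal to the closure of {d_n : n ≥ 1}: every d_n is an eigenvalue (with eigenvector e_n), so {d_n} ⊂ sigma(D); the spectrum is closed, so its closure is too; and for lambda not in the closure, (D - lambda I) has bounded inverse (the diagonal entries 1/(d_n - lambda) are bounded). For our sequence d_n = 40(-1)^n/n, n = 1, 2, 3, ...:
  - {d_n} = {40(-1)^n/n : n ≥ 1}; the only limit point is 0
  - closure = {40(-1)^n/n : n ≥ 1} ∪ {0}
For the norm: a diagonal operator has ||D|| = sup_n |d_n|. Here |d_n| = 40/n is decreasing, so sup_n |d_n| = |d_1| = 40. So ||D|| = 40.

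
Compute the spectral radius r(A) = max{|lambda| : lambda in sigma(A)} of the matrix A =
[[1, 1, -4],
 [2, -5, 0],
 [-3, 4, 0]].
r(A) ≈ 6.3083

The eigenvalues of A are the roots of its characteristic polynomial. With M = A (coefficients from the trace, the sum of principal 2x2 minors, and det A):
  p(λ) = det(λ I - M) = λ^3 + 4λ^2 - 19λ - 28.
No integer candidate from the rational root theorem (±divisors of 28) is a root, so the roots are irrational. The cubic discriminant is Δ = 57516 > 0, so there are three distinct real roots. p(-7) = -42 and p(-6) = 14 have opposite signs, so a root lies in (-7, -6); Newton's method refines it to λ ≈ -6.3083. p(-2) = 18 and p(-1) = -6 have opposite signs, so a root lies in (-2, -1); Newton's method refines it to λ ≈ -1.2481. p(3) = -22 and p(4) = 24 have opposite signs, so a root lies in (3, 4); Newton's method refines it to λ ≈ 3.5564. Check (Vieta): the three roots sum to -4, matching tr M = -4.
Thus the eigenvalues (to 4 decimals) are -6.3083 (modulus 6.3083); -1.2481 (modulus 1.2481); 3.5564 (modulus 3.5564). The spectral radius is the largest modulus: r(A) ≈ 6.3083. (Cross-check: r(A) ≤ ||A||_2 ≈ 7.3015; equality holds whenever A is normal, though it can also hold for some non-normal A.)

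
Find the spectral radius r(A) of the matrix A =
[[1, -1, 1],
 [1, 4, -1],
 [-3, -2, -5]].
r(A) ≈ 4.8121

The eigenvalues of A are the roots of its characteristic polynomial. With M = A (coefficients from the trace, the sum of principal 2x2 minors, and det A):
  p(λ) = det(λ I - M) = λ^3 - 19λ + 20.
No integer candidate from the rational root theorem (±divisors of 20) is a root, so the roots are irrational. The cubic discriminant is Δ = 16636 > 0, so there are three distinct real roots. p(-5) = -10 and p(-4) = 32 have opposite signs, so a root lies in (-5, -4); Newton's method refines it to λ ≈ -4.8121. p(1) = 2 and p(2) = -10 have opposite signs, so a root lies in (1, 2); Newton's method refines it to λ ≈ 1.1282. p(3) = -10 and p(4) = 8 have opposite signs, so a root lies in (3, 4); Newton's method refines it to λ ≈ 3.6839. Check (Vieta): the three roots sum to 0, matching tr M = 0.
Thus the eigenvalues (to 4 decimals) are -4.8121 (modulus 4.8121); 1.1282 (modulus 1.1282); 3.6839 (modulus 3.6839). The spectral radius is the largest modulus: r(A) ≈ 4.8121. (Cross-check: r(A) ≤ ||A||_2 ≈ 6.3466; equality holds whenever A is normal, though it can also hold for some non-normal A.)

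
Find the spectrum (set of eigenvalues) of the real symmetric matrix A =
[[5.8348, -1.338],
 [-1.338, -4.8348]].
sigma(A) ≈ {-5, 6}

A is real symmetric, so its spectrum consists of real eigenvalues. Expanding the characteristic polynomial of the displayed matrix gives
  det(λ I - A) = p(λ) = λ^2 + (-1)λ + (-30).
Solving p(λ) = 0 yields eigenvalues ≈ -5, 6. (A is shown rounded to 4 decimals, so these recover the underlying integer eigenvalues to within that precision.)
Verification: the trace of A = 1 equals the sum of eigenvalues 1, and det(A) ≈ -30.0003 matches the eigenvalue product -30.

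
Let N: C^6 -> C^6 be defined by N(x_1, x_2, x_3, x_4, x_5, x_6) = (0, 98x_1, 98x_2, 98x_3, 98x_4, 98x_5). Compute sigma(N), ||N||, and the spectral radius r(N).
sigma(N) = {0}; ||N|| = 98; r(N) = 0. (N is nilpotent with N^6 = 0.)

On C^6, N is a strictly lower-triangular matrix with 98 on the subdiagonal and zeros elsewhere, so its characteristic polynomial is lambda^6 and every eigenvalue is 0: sigma(N) = {0}. For the operator norm, N e_i = 98e_{i+1} for i = 1, ..., 5 and N e_6 = 0, so the singular values of N are 98 (with multiplicity 5) and 0; hence ||N|| = 98. The spectral radius r(N) = max|lambda| = 0. Note ||N|| > r(N) — characteristic of non-normal nilpotent operators. Indeed N^6 = 0.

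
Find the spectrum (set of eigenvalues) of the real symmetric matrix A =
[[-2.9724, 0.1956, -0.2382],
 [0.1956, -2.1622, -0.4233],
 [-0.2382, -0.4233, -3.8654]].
sigma(A) ≈ {-4, -3, -2}

A is real symmetric, so its spectrum consists of real eigenvalues. Expanding the characteristic polynomial of the displayed matrix gives
  det(λ I - A) = p(λ) = λ^3 + (9)λ^2 + (26)λ + (24).
Solving p(λ) = 0 yields eigenvalues ≈ -4, -3, -2. (A is shown rounded to 4 decimals, so these recover the underlying integer eigenvalues to within that precision.)
Verification: the trace of A = -9 equals the sum of eigenvalues -9, and det(A) ≈ -24.0000 matches the eigenvalue product -24.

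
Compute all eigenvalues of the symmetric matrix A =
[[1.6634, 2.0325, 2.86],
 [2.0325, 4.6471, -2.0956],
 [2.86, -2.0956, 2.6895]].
sigma(A) ≈ {-2, 5, 6}

A is real symmetric, so its spectrum consists of real eigenvalues. Expanding the characteristic polynomial of the displayed matrix gives
  det(λ I - A) = p(λ) = λ^3 + (-9)λ^2 + (8)λ + (60).
Solving p(λ) = 0 yields eigenvalues ≈ -2, 5, 6. (A is shown rounded to 4 decimals, so these recover the underlying integer eigenvalues to within that precision.)
Verification: the trace of A = 9 equals the sum of eigenvalues 9, and det(A) ≈ -60.0002 matches the eigenvalue product -60.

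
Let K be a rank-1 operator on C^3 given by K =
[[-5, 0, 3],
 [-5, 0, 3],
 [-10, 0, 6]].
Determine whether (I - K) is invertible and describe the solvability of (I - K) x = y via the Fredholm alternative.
(I - K) is singular (det(I - K) = 0, i.e. 1 ∈ sigma(K)). (I - K) x = y is solvable iff y ⊥ ker((I - K)^*) = span{(-5, 0, 3)}, i.e. iff -5y_1 + 3y_3 = 0. When solvable, the solutions are x = y + c·(1, 1, 2), c arbitrary (ker(I - K) = span{(1, 1, 2)}, dimension 1).

K has rank 1, so it is an outer product K = u v^T: every row of K is a multiple of one row vector. Reading off the entries, u = (1, 1, 2) and v = (-5, 0, 3) (row i of K equals u_i·v^T). A rank-one matrix u v^T satisfies K u = u (v·u) and kills the (2)-dimensional subspace v^⊥, so its characteristic polynomial is lambda^2 (lambda - v·u) with v·u = tr K = 1. Hence the eigenvalues of I - K are 1 (multiplicity 2) and 1 - (1) = 0, so det(I - K) = 0. (Direct check: I - K =
[[6, 0, -3],
 [5, 1, -3],
 [10, 0, -5]]
has determinant 0.) So 1 is an eigenvalue of K and (I - K) is not invertible. The finite-dimensional Fredholm alternative says: either (I - K) is invertible, or ker(I - K) ≠ {0} and then range(I - K) = ker((I - K)^*)^⊥, with dim ker(I - K) = dim ker((I - K)^*). We are in the second case, so we need both kernels. Kernel of I - K: (I - K) u = u - u (v·u) = u - u = 0, so ker(I - K) = span{u} = span{(1, 1, 2)} (it is exactly 1-dimensional because rank(I - K) = 2). Kernel of the adjoint: K is real, so (I - K)^* = I - K^T = I - v u^T, and (I - v u^T) v = v - v (u·v) = 0; hence ker((I - K)^*) = span{v} = span{(-5, 0, 3)}. Therefore (I - K) x = y is solvable iff <y, v> = 0, i.e. iff -5y_1 + 3y_3 = 0. When this holds, K y = u (v·y) = 0, so (I - K) y = y and x = y is a particular solution; the full solution set is the line x = y + c·u = y + c·(1, 1, 2), c ∈ C.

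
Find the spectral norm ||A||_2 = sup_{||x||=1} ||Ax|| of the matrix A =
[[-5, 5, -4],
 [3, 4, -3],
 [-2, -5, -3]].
||A||_2 ≈ 8.7186 (= sqrt(largest eigenvalue of A^T A))

||A||_2 = sigma_max(A) = sqrt(lambda_max(A^T A)). Form the symmetric matrix M = A^T A =
[[38, -3, 17],
 [-3, 66, -17],
 [17, -17, 34]].
Its characteristic polynomial (trace, sum of principal 2x2 minors, determinant of M give the coefficients) is
  p(λ) = det(λ I - M) = λ^3 - 138λ^2 + 5457λ - 56644.
No integer candidate from the rational root theorem (±divisors of 56644) is a root, so the roots are irrational. The cubic discriminant is Δ = 2827058112 > 0, so there are three distinct real roots. p(16) = -564 and p(17) = 1156 have opposite signs, so a root lies in (16, 17); Newton's method refines it to λ ≈ 16.3167. p(45) = 596 and p(46) = -294 have opposite signs, so a root lies in (45, 46); Newton's method refines it to λ ≈ 45.67. p(76) = -24 and p(77) = 1876 have opposite signs, so a root lies in (76, 77); Newton's method refines it to λ ≈ 76.0133. Check (Vieta): the three roots sum to 138, matching tr M = 138.
So the eigenvalues of A^T A are ≈ 16.3167, 45.67, 76.0133 (all ≥ 0, as they must be for A^T A). The largest is λ_max ≈ 76.0133, hence ||A||_2 = sqrt(λ_max) ≈ 8.7186.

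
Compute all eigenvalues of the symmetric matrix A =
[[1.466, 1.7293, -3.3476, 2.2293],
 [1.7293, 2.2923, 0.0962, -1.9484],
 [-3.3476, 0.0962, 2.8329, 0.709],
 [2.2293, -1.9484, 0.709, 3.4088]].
sigma(A) ≈ {-3, 2, 5, 6}

A is real symmetric, so its spectrum consists of real eigenvalues. Expanding the characteristic polynomial of the displayed matrix gives
  det(λ I - A) = p(λ) = λ^4 + (-10)λ^3 + (13)λ^2 + (95.9959)λ + (-179.9957).
Solving p(λ) = 0 yields eigenvalues ≈ -3, 2, 5, 6. (A is shown rounded to 4 decimals, so these recover the underlying integer eigenvalues to within that precision.)
Verification: the trace of A = 10 equals the sum of eigenvalues 10, and det(A) ≈ -179.9957 matches the eigenvalue product -180.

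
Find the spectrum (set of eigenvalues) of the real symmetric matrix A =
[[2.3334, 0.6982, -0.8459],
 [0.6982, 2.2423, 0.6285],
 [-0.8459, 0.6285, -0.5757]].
sigma(A) ≈ {-1, 2, 3}

A is real symmetric, so its spectrum consists of real eigenvalues. Expanding the characteristic polynomial of the displayed matrix gives
  det(λ I - A) = p(λ) = λ^3 + (-4)λ^2 + (1)λ + (6).
Solving p(λ) = 0 yields eigenvalues ≈ -1, 2, 3. (A is shown rounded to 4 decimals, so these recover the underlying integer eigenvalues to within that precision.)
Verification: the trace of A = 4 equals the sum of eigenvalues 4, and det(A) ≈ -6.0001 matches the eigenvalue product -6.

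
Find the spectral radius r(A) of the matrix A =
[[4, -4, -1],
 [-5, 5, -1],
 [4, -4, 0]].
r(A) = 9

The eigenvalues of A are the roots of its characteristic polynomial. With M = A (coefficients from the trace, the sum of principal 2x2 minors, and det A):
  p(λ) = det(λ I - M) = λ^3 - 9λ^2.
The constant term is 0, so λ = 0 is a root. Dividing out λ leaves p(λ) = λ(λ^2 - 9λ). For λ^2 - 9λ the discriminant is 81. It is a perfect square (9^2), so the roots are rational: λ = (9 ± 9)/2 = 9, 0.
Thus the eigenvalues (to 4 decimals) are 9 (modulus 9); 0 (modulus 0). The spectral radius is the largest modulus: r(A) = 9. (Cross-check: r(A) ≤ ||A||_2 ≈ 10.6779; equality holds whenever A is normal, though it can also hold for some non-normal A.)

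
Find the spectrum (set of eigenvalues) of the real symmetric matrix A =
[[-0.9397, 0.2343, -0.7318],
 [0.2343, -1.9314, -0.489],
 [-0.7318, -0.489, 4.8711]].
sigma(A) ≈ {-2, -1, 5}

A is real symmetric, so its spectrum consists of real eigenvalues. Expanding the characteristic polynomial of the displayed matrix gives
  det(λ I - A) = p(λ) = λ^3 + (-2)λ^2 + (-13)λ + (-10).
Solving p(λ) = 0 yields eigenvalues ≈ -2, -1, 5. (A is shown rounded to 4 decimals, so these recover the underlying integer eigenvalues to within that precision.)
Verification: the trace of A = 2 equals the sum of eigenvalues 2, and det(A) ≈ 10.0000 matches the eigenvalue product 10.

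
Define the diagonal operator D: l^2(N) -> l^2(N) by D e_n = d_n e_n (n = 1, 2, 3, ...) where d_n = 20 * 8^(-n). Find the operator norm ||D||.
||D|| = 5/2 (attained at n = 1)

For D diagonal, ||D|| = sup_n |d_n|. The sequence d_n = 20 * 8^(-n) is positive and strictly decreasing (ratio 8^(-1) < 1), so the supremum is d_1 = 20/8 = 5/2. Hence ||D|| = 5/2.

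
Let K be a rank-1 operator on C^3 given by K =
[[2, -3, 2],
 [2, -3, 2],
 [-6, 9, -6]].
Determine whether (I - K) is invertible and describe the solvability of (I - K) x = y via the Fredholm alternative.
(I - K) is invertible (det(I - K) = 8 ≠ 0), so for every y in C^3 the equation (I - K) x = y has a unique solution.

K has rank 1, so it is an outer product K = u v^T: every row of K is a multiple of one row vector. Reading off the entries, u = (-1, -1, 3) and v = (-2, 3, -2) (row i of K equals u_i·v^T). A rank-one matrix u v^T satisfies K u = u (v·u) and kills the (2)-dimensional subspace v^⊥, so its characteristic polynomial is lambda^2 (lambda - v·u) with v·u = tr K = -7. Hence the eigenvalues of I - K are 1 (multiplicity 2) and 1 - (-7) = 8, so det(I - K) = 8. (Direct check: I - K =
[[-1, 3, -2],
 [-2, 4, -2],
 [6, -9, 7]]
has determinant 8.) The finite-dimensional Fredholm alternative says: either (I - K) is invertible, or ker(I - K) ≠ {0} and then range(I - K) = ker((I - K)^*)^⊥, with dim ker(I - K) = dim ker((I - K)^*). Since det(I - K) ≠ 0, 1 is not an eigenvalue of K and ker(I - K) = {0}, so we are in the first case: for every y there is a unique x = (I - K)^(-1) y. Explicitly, by the Sherman–Morrison formula, (I - u v^T)^(-1) = I + u v^T/(1 - v·u), i.e. (I - K)^(-1) = I + K/(8).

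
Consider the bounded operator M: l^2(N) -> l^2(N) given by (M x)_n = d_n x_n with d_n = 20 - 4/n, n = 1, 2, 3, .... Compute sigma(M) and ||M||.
sigma(M) = {20 - 4/n : n ≥ 1} ∪ {20}; ||M|| = 20

A bounded diagonal operator on l^2 with diagonal entries d_n has spectrum equal to the closure of {d_n : n ≥ 1}: every d_n is an eigenvalue (with eigenvector e_n), so {d_n} ⊂ sigma(M); the spectrum is closed, so its closure is too; and for lambda not in the closure, (M - lambda I) has bounded inverse (the diagonal entries 1/(d_n - lambda) are bounded). For our sequence d_n = 20 - 4/n, n = 1, 2, 3, ...:
  - {d_n} = {20 - 4/n : n ≥ 1}; the only limit point is 20
  - closure = {20 - 4/n : n ≥ 1} ∪ {20}
For the norm: a diagonal operator has ||M|| = sup_n |d_n|. Here d_n = 20 - 4/n increases monotonically from d_1 = 16 toward 20, with all terms in [16, 20); so sup_n |d_n| = 20 (the supremum is the limit, not attained). So ||M|| = 20.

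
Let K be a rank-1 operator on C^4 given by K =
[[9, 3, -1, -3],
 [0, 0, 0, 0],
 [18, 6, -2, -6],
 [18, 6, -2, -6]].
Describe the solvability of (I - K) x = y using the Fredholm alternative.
(I - K) is singular (det(I - K) = 0, i.e. 1 ∈ sigma(K)). (I - K) x = y is solvable iff y ⊥ ker((I - K)^*) = span{(9, 3, -1, -3)}, i.e. iff 9y_1 + 3y_2 - y_3 - 3y_4 = 0. When solvable, the solutions are x = y + c·(1, 0, 2, 2), c arbitrary (ker(I - K) = span{(1, 0, 2, 2)}, dimension 1).

K has rank 1, so it is an outer product K = u v^T: every row of K is a multiple of one row vector. Reading off the entries, u = (1, 0, 2, 2) and v = (9, 3, -1, -3) (row i of K equals u_i·v^T). A rank-one matrix u v^T satisfies K u = u (v·u) and kills the (3)-dimensional subspace v^⊥, so its characteristic polynomial is lambda^3 (lambda - v·u) with v·u = tr K = 1. Hence the eigenvalues of I - K are 1 (multiplicity 3) and 1 - (1) = 0, so det(I - K) = 0. (Direct check: I - K =
[[-8, -3, 1, 3],
 [0, 1, 0, 0],
 [-18, -6, 3, 6],
 [-18, -6, 2, 7]]
has determinant 0.) So 1 is an eigenvalue of K and (I - K) is not invertible. The finite-dimensional Fredholm alternative says: either (I - K) is invertible, or ker(I - K) ≠ {0} and then range(I - K) = ker((I - K)^*)^⊥, with dim ker(I - K) = dim ker((I - K)^*). We are in the second case, so we need both kernels. Kernel of I - K: (I - K) u = u - u (v·u) = u - u = 0, so ker(I - K) = span{u} = span{(1, 0, 2, 2)} (it is exactly 1-dimensional because rank(I - K) = 3). Kernel of the adjoint: K is real, so (I - K)^* = I - K^T = I - v u^T, and (I - v u^T) v = v - v (u·v) = 0; hence ker((I - K)^*) = span{v} = span{(9, 3, -1, -3)}. Therefore (I - K) x = y is solvable iff <y, v> = 0, i.e. iff 9y_1 + 3y_2 - y_3 - 3y_4 = 0. When this holds, K y = u (v·y) = 0, so (I - K) y = y and x = y is a particular solution; the full solution set is the line x = y + c·u = y + c·(1, 0, 2, 2), c ∈ C.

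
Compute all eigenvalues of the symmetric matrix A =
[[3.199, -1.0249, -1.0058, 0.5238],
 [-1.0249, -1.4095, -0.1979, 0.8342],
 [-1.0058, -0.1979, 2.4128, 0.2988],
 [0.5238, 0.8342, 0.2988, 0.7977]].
sigma(A) ≈ {-2, 1, 2, 4}

A is real symmetric, so its spectrum consists of real eigenvalues. Expanding the characteristic polynomial of the displayed matrix gives
  det(λ I - A) = p(λ) = λ^4 + (-5)λ^3 + (0)λ^2 + (20)λ + (-16).
Solving p(λ) = 0 yields eigenvalues ≈ -2, 1, 2, 4. (A is shown rounded to 4 decimals, so these recover the underlying integer eigenvalues to within that precision.)
Verification: the trace of A = 5 equals the sum of eigenvalues 5, and det(A) ≈ -15.9995 matches the eigenvalue product -16.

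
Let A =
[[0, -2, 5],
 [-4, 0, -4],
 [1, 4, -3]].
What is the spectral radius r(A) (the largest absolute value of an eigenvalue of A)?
r(A) ≈ 4.6088

The eigenvalues of A are the roots of its characteristic polynomial. With M = A (coefficients from the trace, the sum of principal 2x2 minors, and det A):
  p(λ) = det(λ I - M) = λ^3 + 3λ^2 + 3λ + 48.
No integer candidate from the rational root theorem (±divisors of 48) is a root, so the roots are irrational. The cubic discriminant is Δ = -59643 < 0, so there is one real root and a complex-conjugate pair. p(-5) = -17 and p(-4) = 20 have opposite signs, so a root lies in (-5, -4); Newton's method refines it to λ ≈ -4.6088. Dividing out (λ - (-4.6088)) leaves approximately λ^2 - 1.6088λ + 10.4148. For λ^2 - 1.6088λ + 10.4148 the discriminant is -39.0709. It is negative, so the remaining roots are the complex-conjugate pair λ ≈ 0.8044 ± 3.1253i. Their product equals the constant term, so |λ|^2 ≈ 10.4148 and |λ| ≈ 3.2272.
Thus the eigenvalues (to 4 decimals) are -4.6088 (modulus 4.6088); 0.8044 ± 3.1253i (modulus 3.2272). The spectral radius is the largest modulus: r(A) ≈ 4.6088. (Cross-check: r(A) ≤ ||A||_2 ≈ 7.9803; equality holds whenever A is normal, though it can also hold for some non-normal A.)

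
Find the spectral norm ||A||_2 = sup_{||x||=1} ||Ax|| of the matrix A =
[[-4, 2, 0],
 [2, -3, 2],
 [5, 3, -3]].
||A||_2 ≈ 7.0497 (= sqrt(largest eigenvalue of A^T A))

||A||_2 = sigma_max(A) = sqrt(lambda_max(A^T A)). Form the symmetric matrix M = A^T A =
[[45, 1, -11],
 [1, 22, -15],
 [-11, -15, 13]].
Its characteristic polynomial (trace, sum of principal 2x2 minors, determinant of M give the coefficients) is
  p(λ) = det(λ I - M) = λ^3 - 80λ^2 + 1514λ - 400.
No integer candidate from the rational root theorem (±divisors of 400) is a root, so the roots are irrational. The cubic discriminant is Δ = 837059424 > 0, so there are three distinct real roots. p(0) = -400 and p(1) = 1035 have opposite signs, so a root lies in (0, 1); Newton's method refines it to λ ≈ 0.268. p(30) = 20 and p(31) = -555 have opposite signs, so a root lies in (30, 31); Newton's method refines it to λ ≈ 30.0341. p(49) = -645 and p(50) = 300 have opposite signs, so a root lies in (49, 50); Newton's method refines it to λ ≈ 49.6979. Check (Vieta): the three roots sum to 80, matching tr M = 80.
So the eigenvalues of A^T A are ≈ 0.268, 30.0341, 49.6979 (all ≥ 0, as they must be for A^T A). The largest is λ_max ≈ 49.6979, hence ||A||_2 = sqrt(λ_max) ≈ 7.0497.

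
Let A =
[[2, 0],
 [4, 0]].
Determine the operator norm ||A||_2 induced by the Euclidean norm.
||A||_2 = sqrt(20) ≈ 4.4721 (= sqrt(largest eigenvalue of A^T A))

||A||_2 = sigma_max(A) = sqrt(lambda_max(A^T A)). Form the symmetric matrix M = A^T A =
[[20, 0],
 [0, 0]].
Its characteristic polynomial (trace, determinant of M give the coefficients) is
  p(λ) = det(λ I - M) = λ^2 - 20λ.
For λ^2 - 20λ the discriminant is 400. It is a perfect square (20^2), so the roots are rational: λ = (20 ± 20)/2 = 20, 0.
So the eigenvalues of A^T A are ≈ 0, 20 (all ≥ 0, as they must be for A^T A). The largest is λ_max = 20, hence ||A||_2 = sqrt(λ_max) = sqrt(20) ≈ 4.4721.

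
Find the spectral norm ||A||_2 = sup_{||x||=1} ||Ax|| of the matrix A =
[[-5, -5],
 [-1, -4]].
||A||_2 = sqrt((67 + sqrt(3589))/2) ≈ 7.9658 (= sqrt(largest eigenvalue of A^T A))

||A||_2 = sigma_max(A) = sqrt(lambda_max(A^T A)). Form the symmetric matrix M = A^T A =
[[26, 29],
 [29, 41]].
Its characteristic polynomial (trace, determinant of M give the coefficients) is
  p(λ) = det(λ I - M) = λ^2 - 67λ + 225.
For λ^2 - 67λ + 225 the discriminant is 3589. It is nonnegative but not a perfect square, so the roots are real and irrational: λ = (67 ± sqrt(3589))/2 ≈ 63.4541, 3.5459.
So the eigenvalues of A^T A are ≈ 3.5459, 63.4541 (all ≥ 0, as they must be for A^T A). The largest is λ_max = (67 + sqrt(3589))/2 ≈ 63.4541, hence ||A||_2 = sqrt(λ_max) = sqrt((67 + sqrt(3589))/2) ≈ 7.9658.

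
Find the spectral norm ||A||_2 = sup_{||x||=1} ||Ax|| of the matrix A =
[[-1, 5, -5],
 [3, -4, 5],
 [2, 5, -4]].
||A||_2 ≈ 11.5119 (= sqrt(largest eigenvalue of A^T A))

||A||_2 = sigma_max(A) = sqrt(lambda_max(A^T A)). Form the symmetric matrix M = A^T A =
[[14, -7, 12],
 [-7, 66, -65],
 [12, -65, 66]].
Its characteristic polynomial (trace, sum of principal 2x2 minors, determinant of M give the coefficients) is
  p(λ) = det(λ I - M) = λ^3 - 146λ^2 + 1786λ - 16.
No integer candidate from the rational root theorem (±divisors of 16) is a root, so the roots are irrational. The cubic discriminant is Δ = 45081703024 > 0, so there are three distinct real roots. p(0) = -16 and p(1) = 1625 have opposite signs, so a root lies in (0, 1); Newton's method refines it to λ ≈ 0.009. p(13) = 725 and p(14) = -884 have opposite signs, so a root lies in (13, 14); Newton's method refines it to λ ≈ 13.4669. p(132) = -8200 and p(133) = 7565 have opposite signs, so a root lies in (132, 133); Newton's method refines it to λ ≈ 132.5241. Check (Vieta): the three roots sum to 146, matching tr M = 146.
So the eigenvalues of A^T A are ≈ 0.009, 13.4669, 132.5241 (all ≥ 0, as they must be for A^T A). The largest is λ_max ≈ 132.5241, hence ||A||_2 = sqrt(λ_max) ≈ 11.5119.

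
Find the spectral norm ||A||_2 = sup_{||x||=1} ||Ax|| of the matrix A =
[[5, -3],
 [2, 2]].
||A||_2 = sqrt((42 + sqrt(740))/2) ≈ 5.8823 (= sqrt(largest eigenvalue of A^T A))

||A||_2 = sigma_max(A) = sqrt(lambda_max(A^T A)). Form the symmetric matrix M = A^T A =
[[29, -11],
 [-11, 13]].
Its characteristic polynomial (trace, determinant of M give the coefficients) is
  p(λ) = det(λ I - M) = λ^2 - 42λ + 256.
For λ^2 - 42λ + 256 the discriminant is 740. It is nonnegative but not a perfect square, so the roots are real and irrational: λ = (42 ± sqrt(740))/2 ≈ 34.6015, 7.3985.
So the eigenvalues of A^T A are ≈ 7.3985, 34.6015 (all ≥ 0, as they must be for A^T A). The largest is λ_max = (42 + sqrt(740))/2 ≈ 34.6015, hence ||A||_2 = sqrt(λ_max) = sqrt((42 + sqrt(740))/2) ≈ 5.8823.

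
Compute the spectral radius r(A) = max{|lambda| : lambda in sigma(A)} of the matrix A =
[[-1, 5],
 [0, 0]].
r(A) = 1

The eigenvalues of A are the roots of its characteristic polynomial. With M = A (coefficients from the trace and determinant):
  p(λ) = det(λ I - M) = λ^2 + λ.
For λ^2 + λ the discriminant is 1. It is a perfect square (1^2), so the roots are rational: λ = (-1 ± 1)/2 = 0, -1.
Thus the eigenvalues (to 4 decimals) are 0 (modulus 0); -1 (modulus 1). The spectral radius is the largest modulus: r(A) = 1. (Cross-check: r(A) ≤ ||A||_2 ≈ 5.099; equality holds whenever A is normal, though it can also hold for some non-normal A.)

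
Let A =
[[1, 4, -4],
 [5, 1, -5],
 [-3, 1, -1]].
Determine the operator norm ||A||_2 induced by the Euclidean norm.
||A||_2 ≈ 8.5246 (= sqrt(largest eigenvalue of A^T A))

||A||_2 = sigma_max(A) = sqrt(lambda_max(A^T A)). Form the symmetric matrix M = A^T A =
[[35, 6, -26],
 [6, 18, -22],
 [-26, -22, 42]].
Its characteristic polynomial (trace, sum of principal 2x2 minors, determinant of M give the coefficients) is
  p(λ) = det(λ I - M) = λ^3 - 95λ^2 + 1660λ - 2704.
No integer candidate from the rational root theorem (±divisors of 2704) is a root, so the roots are irrational. The cubic discriminant is Δ = 4776898768 > 0, so there are three distinct real roots. p(1) = -1138 and p(2) = 244 have opposite signs, so a root lies in (1, 2); Newton's method refines it to λ ≈ 1.8135. p(20) = 496 and p(21) = -478 have opposite signs, so a root lies in (20, 21); Newton's method refines it to λ ≈ 20.5178. p(72) = -2416 and p(73) = 1238 have opposite signs, so a root lies in (72, 73); Newton's method refines it to λ ≈ 72.6686. Check (Vieta): the three roots sum to 95, matching tr M = 95.
So the eigenvalues of A^T A are ≈ 1.8135, 20.5178, 72.6686 (all ≥ 0, as they must be for A^T A). The largest is λ_max ≈ 72.6686, hence ||A||_2 = sqrt(λ_max) ≈ 8.5246.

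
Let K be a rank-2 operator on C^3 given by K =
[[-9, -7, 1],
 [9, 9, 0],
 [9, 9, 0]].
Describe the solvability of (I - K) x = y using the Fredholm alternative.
(I - K) is invertible (det(I - K) = -26 ≠ 0), so for every y in C^3 the equation (I - K) x = y has a unique solution.

K has rank 2 and factors as K = U V^T = u1 v1^T + u2 v2^T with u1 = (-1, 0, 0), v1 = (3, 1, -1), u2 = (2, -3, -3), v2 = (-3, -3, 0) (multiplying out reproduces the displayed K). The nonzero eigenvalues of U V^T coincide with those of the 2 x 2 matrix G = V^T U = [[v1·u1, v1·u2], [v2·u1, v2·u2]] = [[-3, 6], [3, 3]], and by the Sylvester determinant identity det(I_3 - U V^T) = det(I_2 - V^T U) = det([[4, -6], [-3, -2]]) = (4)(-2) - (-6)(-3) = -26. (Direct check: I - K =
[[10, 7, -1],
 [-9, -8, 0],
 [-9, -9, 1]]
has determinant -26.) The finite-dimensional Fredholm alternative says: either (I - K) is invertible, or ker(I - K) ≠ {0} and then range(I - K) = ker((I - K)^*)^⊥, with dim ker(I - K) = dim ker((I - K)^*). Since det(I - K) ≠ 0, 1 is not an eigenvalue of K and ker(I - K) = {0}, so we are in the first case: for every y there is a unique x = (I - K)^(-1) y. (Explicitly, by the Woodbury identity, (I - U V^T)^(-1) = I + U (I_2 - G)^(-1) V^T.)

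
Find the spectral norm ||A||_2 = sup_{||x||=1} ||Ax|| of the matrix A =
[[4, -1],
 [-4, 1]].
||A||_2 = sqrt(34) ≈ 5.831 (= sqrt(largest eigenvalue of A^T A))

||A||_2 = sigma_max(A) = sqrt(lambda_max(A^T A)). Form the symmetric matrix M = A^T A =
[[32, -8],
 [-8, 2]].
Its characteristic polynomial (trace, determinant of M give the coefficients) is
  p(λ) = det(λ I - M) = λ^2 - 34λ.
For λ^2 - 34λ the discriminant is 1156. It is a perfect square (34^2), so the roots are rational: λ = (34 ± 34)/2 = 34, 0.
So the eigenvalues of A^T A are ≈ 0, 34 (all ≥ 0, as they must be for A^T A). The largest is λ_max = 34, hence ||A||_2 = sqrt(λ_max) = sqrt(34) ≈ 5.831.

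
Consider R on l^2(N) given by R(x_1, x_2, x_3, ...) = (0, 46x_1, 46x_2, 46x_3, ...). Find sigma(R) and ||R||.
sigma(R) = closed disk {z in C : |z| ≤ 46}; ||R|| = 46

Note R = 46·U where U is the unit right shift (U x)_k = x_{k-1} (with x_0 := 0); so ||R|| = 46||U|| and sigma(R) = 46·sigma(U). ||R x||^2 = sum_{k≥1} |46x_k|^2 = 2116||x||^2, so ||R|| = 46 and sigma(R) ⊂ {|z| ≤ 46}. For any |lambda| < 46, the equation (R - lambda I) x = 0 forces x_1 = 0, then 46x_k = lambda x_{k+1} ⇒ x = 0, so R has no eigenvalues. But (R - lambda I) is not surjective for |lambda| < 46: solving (R - lambda I) x = e_1 would require x_n proportional to (lambda/46)^(-n), which is not in l^2. So every |lambda| < 46 lies in the residual spectrum. The boundary |lambda| = 46 is in the approximate point spectrum (the spectrum is closed). Hence sigma(R) is the closed disk of radius 46.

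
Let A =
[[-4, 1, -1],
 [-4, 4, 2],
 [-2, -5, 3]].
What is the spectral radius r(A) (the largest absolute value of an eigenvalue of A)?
r(A) ≈ 5.0891

The eigenvalues of A are the roots of its characteristic polynomial. With M = A (coefficients from the trace, the sum of principal 2x2 minors, and det A):
  p(λ) = det(λ I - M) = λ^3 - 3λ^2 - 4λ + 108.
No integer candidate from the rational root theorem (±divisors of 108) is a root, so the roots are irrational. The cubic discriminant is Δ = -279536 < 0, so there is one real root and a complex-conjugate pair. p(-5) = -72 and p(-4) = 12 have opposite signs, so a root lies in (-5, -4); Newton's method refines it to λ ≈ -4.17. Dividing out (λ - (-4.17)) leaves approximately λ^2 - 7.17λ + 25.8991. For λ^2 - 7.17λ + 25.8991 the discriminant is -52.1874. It is negative, so the remaining roots are the complex-conjugate pair λ ≈ 3.585 ± 3.612i. Their product equals the constant term, so |λ|^2 ≈ 25.8991 and |λ| ≈ 5.0891.
Thus the eigenvalues (to 4 decimals) are -4.17 (modulus 4.17); 3.585 ± 3.612i (modulus 5.0891). The spectral radius is the largest modulus: r(A) ≈ 5.0891. (Cross-check: r(A) ≤ ||A||_2 ≈ 7.0319; equality holds whenever A is normal, though it can also hold for some non-normal A.)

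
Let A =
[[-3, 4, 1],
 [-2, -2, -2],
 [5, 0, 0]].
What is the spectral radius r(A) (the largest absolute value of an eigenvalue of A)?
r(A) ≈ 4.4848

The eigenvalues of A are the roots of its characteristic polynomial. With M = A (coefficients from the trace, the sum of principal 2x2 minors, and det A):
  p(λ) = det(λ I - M) = λ^3 + 5λ^2 + 9λ + 30.
No integer candidate from the rational root theorem (±divisors of 30) is a root, so the roots are irrational. The cubic discriminant is Δ = -15891 < 0, so there is one real root and a complex-conjugate pair. p(-5) = -15 and p(-4) = 10 have opposite signs, so a root lies in (-5, -4); Newton's method refines it to λ ≈ -4.4848. Dividing out (λ - (-4.4848)) leaves approximately λ^2 + 0.5152λ + 6.6893. For λ^2 + 0.5152λ + 6.6893 the discriminant is -26.4918. It is negative, so the remaining roots are the complex-conjugate pair λ ≈ -0.2576 ± 2.5735i. Their product equals the constant term, so |λ|^2 ≈ 6.6893 and |λ| ≈ 2.5864.
Thus the eigenvalues (to 4 decimals) are -4.4848 (modulus 4.4848); -0.2576 ± 2.5735i (modulus 2.5864). The spectral radius is the largest modulus: r(A) ≈ 4.4848. (Cross-check: r(A) ≤ ||A||_2 ≈ 6.4148; equality holds whenever A is normal, though it can also hold for some non-normal A.)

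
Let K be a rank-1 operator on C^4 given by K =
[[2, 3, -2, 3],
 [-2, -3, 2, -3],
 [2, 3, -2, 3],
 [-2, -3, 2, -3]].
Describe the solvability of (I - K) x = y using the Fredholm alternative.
(I - K) is invertible (det(I - K) = 7 ≠ 0), so for every y in C^4 the equation (I - K) x = y has a unique solution.

K has rank 1, so it is an outer product K = u v^T: every row of K is a multiple of one row vector. Reading off the entries, u = (-1, 1, -1, 1) and v = (-2, -3, 2, -3) (row i of K equals u_i·v^T). A rank-one matrix u v^T satisfies K u = u (v·u) and kills the (3)-dimensional subspace v^⊥, so its characteristic polynomial is lambda^3 (lambda - v·u) with v·u = tr K = -6. Hence the eigenvalues of I - K are 1 (multiplicity 3) and 1 - (-6) = 7, so det(I - K) = 7. (Direct check: I - K =
[[-1, -3, 2, -3],
 [2, 4, -2, 3],
 [-2, -3, 3, -3],
 [2, 3, -2, 4]]
has determinant 7.) The finite-dimensional Fredholm alternative says: either (I - K) is invertible, or ker(I - K) ≠ {0} and then range(I - K) = ker((I - K)^*)^⊥, with dim ker(I - K) = dim ker((I - K)^*). Since det(I - K) ≠ 0, 1 is not an eigenvalue of K and ker(I - K) = {0}, so we are in the first case: for every y there is a unique x = (I - K)^(-1) y. Explicitly, by the Sherman–Morrison formula, (I - u v^T)^(-1) = I + u v^T/(1 - v·u), i.e. (I - K)^(-1) = I + K/(7).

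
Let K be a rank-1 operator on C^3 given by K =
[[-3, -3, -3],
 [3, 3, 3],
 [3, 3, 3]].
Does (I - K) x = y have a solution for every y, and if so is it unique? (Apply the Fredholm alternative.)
(I - K) is invertible (det(I - K) = -2 ≠ 0), so for every y in C^3 the equation (I - K) x = y has a unique solution.

K has rank 1, so it is an outer product K = u v^T: every row of K is a multiple of one row vector. Reading off the entries, u = (-3, 3, 3) and v = (1, 1, 1) (row i of K equals u_i·v^T). A rank-one matrix u v^T satisfies K u = u (v·u) and kills the (2)-dimensional subspace v^⊥, so its characteristic polynomial is lambda^2 (lambda - v·u) with v·u = tr K = 3. Hence the eigenvalues of I - K are 1 (multiplicity 2) and 1 - (3) = -2, so det(I - K) = -2. (Direct check: I - K =
[[4, 3, 3],
 [-3, -2, -3],
 [-3, -3, -2]]
has determinant -2.) The finite-dimensional Fredholm alternative says: either (I - K) is invertible, or ker(I - K) ≠ {0} and then range(I - K) = ker((I - K)^*)^⊥, with dim ker(I - K) = dim ker((I - K)^*). Since det(I - K) ≠ 0, 1 is not an eigenvalue of K and ker(I - K) = {0}, so we are in the first case: for every y there is a unique x = (I - K)^(-1) y. Explicitly, by the Sherman–Morrison formula, (I - u v^T)^(-1) = I + u v^T/(1 - v·u), i.e. (I - K)^(-1) = I + K/(-2).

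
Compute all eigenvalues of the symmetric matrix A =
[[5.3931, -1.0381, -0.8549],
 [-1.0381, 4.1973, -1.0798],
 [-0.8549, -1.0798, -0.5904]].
sigma(A) ≈ {-1, 4, 6}

A is real symmetric, so its spectrum consists of real eigenvalues. Expanding the characteristic polynomial of the displayed matrix gives
  det(λ I - A) = p(λ) = λ^3 + (-9)λ^2 + (14)λ + (24).
Solving p(λ) = 0 yields eigenvalues ≈ -1, 4, 6. (A is shown rounded to 4 decimals, so these recover the underlying integer eigenvalues to within that precision.)
Verification: the trace of A = 9 equals the sum of eigenvalues 9, and det(A) ≈ -24.0007 matches the eigenvalue product -24.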